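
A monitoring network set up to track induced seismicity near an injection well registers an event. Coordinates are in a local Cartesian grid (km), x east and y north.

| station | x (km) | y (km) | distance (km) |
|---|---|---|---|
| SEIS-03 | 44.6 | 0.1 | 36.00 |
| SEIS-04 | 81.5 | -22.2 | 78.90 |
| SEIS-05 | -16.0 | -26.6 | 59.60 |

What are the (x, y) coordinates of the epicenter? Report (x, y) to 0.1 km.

x ≈ 16.9 km, y ≈ 23.1 km

Circle about each station: (x − 44.6)² + (y − 0.1)² = 36.00²; (x − 81.5)² + (y + 22.2)² = 78.90²; (x + 16.0)² + (y + 26.6)² = 59.60².
Subtracting the SEIS-03 equation from the SEIS-04 and SEIS-05 equations removes the quadratic terms:
73.8 x − 44.6 y = 216.71
-121.2 x − 53.4 y = -3281.77
Solving the 2×2 system: x ≈ 16.9, y ≈ 23.1 km.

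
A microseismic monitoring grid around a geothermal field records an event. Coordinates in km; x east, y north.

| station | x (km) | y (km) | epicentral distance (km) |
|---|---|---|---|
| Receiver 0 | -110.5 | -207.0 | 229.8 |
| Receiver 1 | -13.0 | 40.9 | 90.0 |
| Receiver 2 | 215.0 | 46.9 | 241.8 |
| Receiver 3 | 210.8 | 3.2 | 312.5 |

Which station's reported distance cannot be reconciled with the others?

Solve using three stations at a time. Using Receiver 0, Receiver 1, Receiver 3 (subtract circle equations pairwise → linear system) gives (x, y) ≈ (-101.1, 22.6).
Distances from that point to each station vs reported:
  Receiver 0: calculated 229.8 vs reported 229.8 → residual 0.0 km
  Receiver 1: calculated 90.0 vs reported 90.0 → residual 0.0 km
  Receiver 2: calculated 317.0 vs reported 241.8 → residual 75.2 km
  Receiver 3: calculated 312.5 vs reported 312.5 → residual 0.0 km
Receiver 0, Receiver 1, Receiver 3 are mutually consistent (residuals ≈ 0); Receiver 2 is off by 75.2 km.

Receiver 2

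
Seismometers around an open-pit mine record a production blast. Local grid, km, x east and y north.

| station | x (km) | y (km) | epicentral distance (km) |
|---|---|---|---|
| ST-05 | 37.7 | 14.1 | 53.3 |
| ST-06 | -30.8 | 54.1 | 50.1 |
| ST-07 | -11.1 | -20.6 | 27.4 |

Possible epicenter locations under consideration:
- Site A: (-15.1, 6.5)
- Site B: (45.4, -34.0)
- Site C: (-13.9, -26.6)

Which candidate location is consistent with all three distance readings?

For each candidate, compare |candidate − station| to the reported distance:
Site A: residuals ST-05 0.0, ST-06 0.0, ST-07 0.0 → max 0.0 km
Site B: residuals ST-05 4.6, ST-06 66.4, ST-07 30.7 → max 66.4 km
Site C: residuals ST-05 12.4, ST-06 32.4, ST-07 20.8 → max 32.4 km
Only Site A has all residuals ≈ 0.

Site A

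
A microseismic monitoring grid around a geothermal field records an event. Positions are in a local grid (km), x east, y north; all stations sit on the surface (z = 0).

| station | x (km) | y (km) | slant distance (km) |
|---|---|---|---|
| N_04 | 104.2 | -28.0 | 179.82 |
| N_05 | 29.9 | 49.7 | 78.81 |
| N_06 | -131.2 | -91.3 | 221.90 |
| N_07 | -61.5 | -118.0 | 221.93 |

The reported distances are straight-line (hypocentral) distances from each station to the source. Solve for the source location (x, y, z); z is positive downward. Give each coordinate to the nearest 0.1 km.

x ≈ -19.5 km, y ≈ 96.2 km, depth ≈ 40.1 km

Each station gives a sphere (x−x_i)² + (y−y_i)² + z² = d_i² (stations at z=0).
Subtracting the N_04 sphere from N_05 and N_06: z² cancels, leaving linear equations in x and y:
-148.6 x + 155.4 y = 17846.68
-470.8 x − 126.6 y = -2996.89
Solving: x ≈ -19.502, y ≈ 96.195 km (keep extra digits for the depth step; rounded: -19.5, 96.2).
Then from the N_04 sphere: z² = 179.82² − (x − 104.2)² − (y + 28.0)² with x = -19.502, y = 96.195, so z ≈ 40.108 ≈ 40.1 km.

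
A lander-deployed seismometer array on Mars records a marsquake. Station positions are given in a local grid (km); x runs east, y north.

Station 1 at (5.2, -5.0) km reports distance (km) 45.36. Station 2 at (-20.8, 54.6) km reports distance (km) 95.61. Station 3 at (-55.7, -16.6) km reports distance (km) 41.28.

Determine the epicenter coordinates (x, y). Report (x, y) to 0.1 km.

Circle about each station: (x − 5.2)² + (y + 5.0)² = 45.36²; (x + 20.8)² + (y − 54.6)² = 95.61²; (x + 55.7)² + (y + 16.6)² = 41.28².
Subtracting the Station 1 equation from the Station 2 and Station 3 equations removes the quadratic terms:
-52.0 x + 119.2 y = -3721.98
-121.8 x − 23.2 y = 3679.50
Solving the 2×2 system: x ≈ -22.4, y ≈ -41.0 km.

-22.4 km east, -41.0 km north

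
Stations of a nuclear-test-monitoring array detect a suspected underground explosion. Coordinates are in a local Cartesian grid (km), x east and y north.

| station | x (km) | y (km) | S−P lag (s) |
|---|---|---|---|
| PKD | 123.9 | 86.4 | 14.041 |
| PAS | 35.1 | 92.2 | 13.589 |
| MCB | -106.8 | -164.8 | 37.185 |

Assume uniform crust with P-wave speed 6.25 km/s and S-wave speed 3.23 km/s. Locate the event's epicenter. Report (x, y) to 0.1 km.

Distance from S−P lag: d = Δt · v_P v_S / (v_P − v_S) = Δt · (6.25·3.23)/(6.25−3.23) ≈ 6.6846·Δt.
So d_PKD = 93.86, d_PAS = 90.84, d_MCB = 248.57 km.
Circle about each station: (x − 123.9)² + (y − 86.4)² = 93.86²; (x − 35.1)² + (y − 92.2)² = 90.84²; (x + 106.8)² + (y + 164.8)² = 248.57².
Subtracting the PKD equation from the PAS and MCB equations removes the quadratic terms:
-177.6 x + 11.6 y = -12525.53
-461.4 x − 502.4 y = -37228.24
Solving the 2×2 system: x ≈ 71.1, y ≈ 8.8 km.

(71.1, 8.8)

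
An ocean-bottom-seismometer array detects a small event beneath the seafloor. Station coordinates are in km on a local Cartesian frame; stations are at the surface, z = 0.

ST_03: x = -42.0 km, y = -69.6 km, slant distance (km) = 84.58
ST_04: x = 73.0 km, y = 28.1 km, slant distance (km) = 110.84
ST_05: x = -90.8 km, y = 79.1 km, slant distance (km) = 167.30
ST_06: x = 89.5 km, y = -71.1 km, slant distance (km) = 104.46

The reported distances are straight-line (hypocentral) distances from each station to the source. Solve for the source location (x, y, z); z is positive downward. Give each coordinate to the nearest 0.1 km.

x ≈ 9.8 km, y ≈ -40.3 km, depth ≈ 60.1 km

Each station gives a sphere (x−x_i)² + (y−y_i)² + z² = d_i² (stations at z=0).
Subtracting the ST_03 sphere from ST_04 and ST_05: z² cancels, leaving linear equations in x and y:
230.0 x + 195.4 y = -5621.28
-97.6 x + 297.4 y = -12942.22
Solving: x ≈ 9.799, y ≈ -40.302 km (keep extra digits for the depth step; rounded: 9.8, -40.3).
Then from the ST_03 sphere: z² = 84.58² − (x + 42.0)² − (y + 69.6)² with x = 9.799, y = -40.302, so z ≈ 60.102 ≈ 60.1 km.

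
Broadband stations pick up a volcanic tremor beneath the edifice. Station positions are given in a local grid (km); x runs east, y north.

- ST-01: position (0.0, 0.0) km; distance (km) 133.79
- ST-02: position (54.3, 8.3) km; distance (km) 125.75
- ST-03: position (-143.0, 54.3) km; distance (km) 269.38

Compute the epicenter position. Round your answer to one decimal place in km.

(64.9, -117.0)

Circle about each station: x² + y² = 133.79²; (x − 54.3)² + (y − 8.3)² = 125.75²; (x + 143.0)² + (y − 54.3)² = 269.38².
Subtracting the ST-01 equation from the ST-02 and ST-03 equations removes the quadratic terms:
108.6 x + 16.6 y = 5104.08
-286.0 x + 108.6 y = -31268.33
Solving the 2×2 system: x ≈ 64.9, y ≈ -117.0 km.
Check against ST-01 (with the unrounded x, y): √(x²+y²) = 133.82 ≈ 133.79 km. ✓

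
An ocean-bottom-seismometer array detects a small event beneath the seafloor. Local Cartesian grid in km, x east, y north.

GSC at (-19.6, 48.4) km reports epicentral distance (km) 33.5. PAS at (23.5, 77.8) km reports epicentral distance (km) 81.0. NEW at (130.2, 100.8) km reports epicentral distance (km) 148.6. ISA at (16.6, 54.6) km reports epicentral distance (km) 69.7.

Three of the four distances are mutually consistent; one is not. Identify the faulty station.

NEW

Solve using three stations at a time. Using GSC, PAS, ISA (subtract circle equations pairwise → linear system) gives (x, y) ≈ (-53.1, 51.2).
Distances from that point to each station vs reported:
  GSC: calculated 33.6 vs reported 33.5 → residual 0.1 km
  PAS: calculated 81.0 vs reported 81.0 → residual 0.0 km
  NEW: calculated 189.8 vs reported 148.6 → residual 41.2 km
  ISA: calculated 69.7 vs reported 69.7 → residual 0.0 km
GSC, PAS, ISA are mutually consistent (residuals ≈ 0); NEW is off by 41.2 km.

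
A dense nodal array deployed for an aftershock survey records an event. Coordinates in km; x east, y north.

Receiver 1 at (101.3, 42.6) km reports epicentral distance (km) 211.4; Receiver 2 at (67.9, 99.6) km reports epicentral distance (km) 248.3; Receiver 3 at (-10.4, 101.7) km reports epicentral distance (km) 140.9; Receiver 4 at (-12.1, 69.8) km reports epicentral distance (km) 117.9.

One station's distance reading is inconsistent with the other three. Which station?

Solve using three stations at a time. Using Receiver 1, Receiver 3, Receiver 4 (subtract circle equations pairwise → linear system) gives (x, y) ≈ (-105.2, -2.5).
Distances from that point to each station vs reported:
  Receiver 1: calculated 211.4 vs reported 211.4 → residual 0.0 km
  Receiver 2: calculated 201.0 vs reported 248.3 → residual 47.3 km
  Receiver 3: calculated 140.9 vs reported 140.9 → residual 0.0 km
  Receiver 4: calculated 117.9 vs reported 117.9 → residual 0.0 km
Receiver 1, Receiver 3, Receiver 4 are mutually consistent (residuals ≈ 0); Receiver 2 is off by 47.3 km.

Receiver 2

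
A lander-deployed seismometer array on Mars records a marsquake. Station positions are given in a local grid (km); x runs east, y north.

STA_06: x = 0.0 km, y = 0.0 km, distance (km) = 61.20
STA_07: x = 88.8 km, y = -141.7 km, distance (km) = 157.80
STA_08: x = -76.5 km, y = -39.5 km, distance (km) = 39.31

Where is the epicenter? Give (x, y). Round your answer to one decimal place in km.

Circle about each station: x² + y² = 61.20²; (x − 88.8)² + (y + 141.7)² = 157.80²; (x + 76.5)² + (y + 39.5)² = 39.31².
Subtracting the STA_06 equation from the STA_07 and STA_08 equations removes the quadratic terms:
177.6 x − 283.4 y = 6808.93
-153.0 x − 79.0 y = 9612.66
Solving the 2×2 system: x ≈ -38.1, y ≈ -47.9 km.
Check against STA_06 (with the unrounded x, y): √(x²+y²) = 61.20 ≈ 61.20 km. ✓

-38.1 km east, -47.9 km north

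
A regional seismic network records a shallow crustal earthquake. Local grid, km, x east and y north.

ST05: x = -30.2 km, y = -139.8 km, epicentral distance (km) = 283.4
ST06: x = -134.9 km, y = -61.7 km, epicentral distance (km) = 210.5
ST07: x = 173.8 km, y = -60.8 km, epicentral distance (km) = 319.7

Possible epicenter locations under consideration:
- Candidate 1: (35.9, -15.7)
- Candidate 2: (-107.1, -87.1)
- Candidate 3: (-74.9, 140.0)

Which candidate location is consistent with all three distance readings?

For each candidate, compare |candidate − station| to the reported distance:
Candidate 1: residuals ST05 142.8, ST06 33.6, ST07 174.6 → max 174.6 km
Candidate 2: residuals ST05 190.2, ST06 172.8, ST07 37.6 → max 190.2 km
Candidate 3: residuals ST05 0.1, ST06 0.1, ST07 0.1 → max 0.1 km
Only Candidate 3 has all residuals ≈ 0.

Candidate 3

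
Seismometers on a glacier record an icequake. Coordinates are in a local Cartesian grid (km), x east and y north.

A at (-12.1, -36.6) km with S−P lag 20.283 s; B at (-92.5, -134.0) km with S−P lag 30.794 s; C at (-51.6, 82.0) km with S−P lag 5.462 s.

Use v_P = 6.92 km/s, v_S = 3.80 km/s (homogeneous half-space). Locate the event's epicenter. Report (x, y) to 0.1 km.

Distance from S−P lag: d = Δt · v_P v_S / (v_P − v_S) = Δt · (6.92·3.80)/(6.92−3.80) ≈ 8.4282·Δt.
So d_A = 170.95, d_B = 259.54, d_C = 46.03 km.
Circle about each station: (x + 12.1)² + (y + 36.6)² = 170.95²; (x + 92.5)² + (y + 134.0)² = 259.54²; (x + 51.6)² + (y − 82.0)² = 46.03².
Subtracting the A equation from the B and C equations removes the quadratic terms:
-160.8 x − 194.8 y = -13110.83
-79.0 x + 237.2 y = 35005.73
Solving the 2×2 system: x ≈ -69.3, y ≈ 124.5 km.

x ≈ -69.3 km, y ≈ 124.5 km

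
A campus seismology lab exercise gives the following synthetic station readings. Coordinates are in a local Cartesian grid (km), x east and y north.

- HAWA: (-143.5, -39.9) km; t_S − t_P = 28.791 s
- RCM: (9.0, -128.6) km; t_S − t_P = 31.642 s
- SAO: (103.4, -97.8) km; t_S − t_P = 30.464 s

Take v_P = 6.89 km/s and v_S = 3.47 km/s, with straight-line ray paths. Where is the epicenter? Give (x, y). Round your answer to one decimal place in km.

8.0 km east, 92.6 km north

Distance from S−P lag: d = Δt · v_P v_S / (v_P − v_S) = Δt · (6.89·3.47)/(6.89−3.47) ≈ 6.9907·Δt.
So d_HAWA = 201.27, d_RCM = 221.20, d_SAO = 212.97 km.
Circle about each station: (x + 143.5)² + (y + 39.9)² = 201.27²; (x − 9.0)² + (y + 128.6)² = 221.20²; (x − 103.4)² + (y + 97.8)² = 212.97².
Subtracting the HAWA equation from the RCM and SAO equations removes the quadratic terms:
305.0 x − 177.4 y = -13985.13
493.8 x − 115.8 y = -6774.47
Solving the 2×2 system: x ≈ 8.0, y ≈ 92.6 km.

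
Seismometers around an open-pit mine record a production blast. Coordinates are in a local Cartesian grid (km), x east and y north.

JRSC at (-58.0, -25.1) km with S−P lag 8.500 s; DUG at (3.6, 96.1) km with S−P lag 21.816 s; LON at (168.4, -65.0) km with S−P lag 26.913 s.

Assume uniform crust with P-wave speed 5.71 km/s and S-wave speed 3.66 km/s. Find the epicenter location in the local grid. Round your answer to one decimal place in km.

-103.9 km east, -98.6 km north

Distance from S−P lag: d = Δt · v_P v_S / (v_P − v_S) = Δt · (5.71·3.66)/(5.71−3.66) ≈ 10.1944·Δt.
So d_JRSC = 86.65, d_DUG = 222.40, d_LON = 274.36 km.
Circle about each station: (x + 58.0)² + (y + 25.1)² = 86.65²; (x − 3.6)² + (y − 96.1)² = 222.40²; (x − 168.4)² + (y + 65.0)² = 274.36².
Subtracting the JRSC equation from the DUG and LON equations removes the quadratic terms:
123.2 x + 242.4 y = -36699.38
452.8 x − 79.8 y = -39175.64
Solving the 2×2 system: x ≈ -103.9, y ≈ -98.6 km.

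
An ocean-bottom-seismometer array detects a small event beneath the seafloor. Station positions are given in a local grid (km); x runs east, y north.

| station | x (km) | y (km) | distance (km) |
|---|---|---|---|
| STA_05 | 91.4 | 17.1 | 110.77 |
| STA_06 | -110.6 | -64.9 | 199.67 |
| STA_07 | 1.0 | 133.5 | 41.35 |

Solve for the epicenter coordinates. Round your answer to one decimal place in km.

Circle about each station: (x − 91.4)² + (y − 17.1)² = 110.77²; (x + 110.6)² + (y + 64.9)² = 199.67²; (x − 1.0)² + (y − 133.5)² = 41.35².
Subtracting pairs of circle equations eliminates x²+y² and gives linear equations (the radical axes):
-404.0 x − 164.0 y = -19800.12
-180.8 x + 232.8 y = 19737.05
Solving the 2×2 system: x ≈ 11.1, y ≈ 93.4 km.
Check against STA_05 (with the unrounded x, y): √((x − 91.4)²+(y − 17.1)²) = 110.77 ≈ 110.77 km. ✓

11.1 km east, 93.4 km north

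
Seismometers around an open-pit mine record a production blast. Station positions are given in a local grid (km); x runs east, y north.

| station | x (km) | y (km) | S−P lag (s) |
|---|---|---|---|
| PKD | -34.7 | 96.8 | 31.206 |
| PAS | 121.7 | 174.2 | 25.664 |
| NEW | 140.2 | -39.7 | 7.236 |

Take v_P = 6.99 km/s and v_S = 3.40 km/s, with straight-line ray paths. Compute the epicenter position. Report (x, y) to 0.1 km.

(151.3, 6.9)

Distance from S−P lag: d = Δt · v_P v_S / (v_P − v_S) = Δt · (6.99·3.40)/(6.99−3.40) ≈ 6.6201·Δt.
So d_PKD = 206.59, d_PAS = 169.90, d_NEW = 47.90 km.
Circle about each station: (x + 34.7)² + (y − 96.8)² = 206.59²; (x − 121.7)² + (y − 174.2)² = 169.90²; (x − 140.2)² + (y + 39.7)² = 47.90².
Subtracting the PKD equation from the PAS and NEW equations removes the quadratic terms:
312.8 x + 154.8 y = 48395.62
349.8 x − 273.0 y = 51042.82
Solving the 2×2 system: x ≈ 151.3, y ≈ 6.9 km.
Check against PKD (with the unrounded x, y): √((x + 34.7)²+(y − 96.8)²) = 206.59 ≈ 206.59 km. ✓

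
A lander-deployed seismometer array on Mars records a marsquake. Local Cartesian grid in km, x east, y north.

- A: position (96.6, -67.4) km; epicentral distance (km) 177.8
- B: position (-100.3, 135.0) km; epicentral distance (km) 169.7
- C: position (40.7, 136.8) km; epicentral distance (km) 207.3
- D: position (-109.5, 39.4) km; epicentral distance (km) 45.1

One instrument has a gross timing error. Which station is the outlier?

Solve using three stations at a time. Using A, B, C (subtract circle equations pairwise → linear system) gives (x, y) ≈ (-77.9, -33.2).
Distances from that point to each station vs reported:
  A: calculated 177.8 vs reported 177.8 → residual 0.0 km
  B: calculated 169.7 vs reported 169.7 → residual 0.0 km
  C: calculated 207.3 vs reported 207.3 → residual 0.0 km
  D: calculated 79.2 vs reported 45.1 → residual 34.1 km
A, B, C are mutually consistent (residuals ≈ 0); D is off by 34.1 km.

D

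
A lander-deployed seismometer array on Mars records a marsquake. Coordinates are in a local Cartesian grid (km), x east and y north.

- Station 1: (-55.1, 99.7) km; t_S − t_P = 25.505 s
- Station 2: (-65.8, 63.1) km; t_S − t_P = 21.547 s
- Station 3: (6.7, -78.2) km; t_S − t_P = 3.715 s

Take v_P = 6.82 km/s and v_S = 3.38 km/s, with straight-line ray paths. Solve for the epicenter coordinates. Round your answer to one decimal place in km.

x ≈ 16.7 km, y ≈ -55.4 km

Distance from S−P lag: d = Δt · v_P v_S / (v_P − v_S) = Δt · (6.82·3.38)/(6.82−3.38) ≈ 6.7010·Δt.
So d_Station 1 = 170.91, d_Station 2 = 144.39, d_Station 3 = 24.89 km.
Circle about each station: (x + 55.1)² + (y − 99.7)² = 170.91²; (x + 65.8)² + (y − 63.1)² = 144.39²; (x − 6.7)² + (y + 78.2)² = 24.89².
Subtracting the Station 1 equation from the Station 2 and Station 3 equations removes the quadratic terms:
-21.4 x − 73.2 y = 3696.91
123.6 x − 355.8 y = 21774.75
Solving the 2×2 system: x ≈ 16.7, y ≈ -55.4 km.
Check against Station 1 (with the unrounded x, y): √((x + 55.1)²+(y − 99.7)²) = 170.91 ≈ 170.91 km. ✓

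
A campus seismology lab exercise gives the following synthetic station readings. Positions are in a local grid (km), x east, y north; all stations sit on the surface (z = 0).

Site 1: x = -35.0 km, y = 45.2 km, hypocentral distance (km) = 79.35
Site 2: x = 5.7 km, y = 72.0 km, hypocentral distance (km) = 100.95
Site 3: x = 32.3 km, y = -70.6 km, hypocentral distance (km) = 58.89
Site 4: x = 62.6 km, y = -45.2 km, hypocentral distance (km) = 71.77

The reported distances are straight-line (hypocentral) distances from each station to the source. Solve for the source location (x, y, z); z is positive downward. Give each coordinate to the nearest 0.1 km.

Each station gives a sphere (x−x_i)² + (y−y_i)² + z² = d_i² (stations at z=0).
Subtracting the Site 1 sphere from Site 2 and Site 3: z² cancels, leaving linear equations in x and y:
81.4 x + 53.6 y = -1946.03
134.6 x − 231.6 y = 5588.00
Solving: x ≈ -5.800, y ≈ -27.499 km (keep extra digits for the depth step; rounded: -5.8, -27.5).
Then from the Site 1 sphere: z² = 79.35² − (x + 35.0)² − (y − 45.2)² with x = -5.800, y = -27.499, so z ≈ 12.595 ≈ 12.6 km.
Check against Site 4 (with the unrounded solution): distance 71.77 ≈ 71.77 km. ✓

x ≈ -5.8 km, y ≈ -27.5 km, depth ≈ 12.6 km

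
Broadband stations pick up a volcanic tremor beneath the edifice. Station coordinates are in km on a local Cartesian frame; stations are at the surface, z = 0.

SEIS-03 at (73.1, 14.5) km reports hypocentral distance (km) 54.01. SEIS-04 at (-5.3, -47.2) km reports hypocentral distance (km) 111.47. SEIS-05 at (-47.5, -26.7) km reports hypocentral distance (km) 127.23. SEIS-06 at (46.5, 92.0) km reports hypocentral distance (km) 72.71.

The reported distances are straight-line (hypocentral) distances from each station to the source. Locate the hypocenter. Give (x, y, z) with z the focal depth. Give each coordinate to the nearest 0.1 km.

(53.5, 35.8, 45.6)

Each station gives a sphere (x−x_i)² + (y−y_i)² + z² = d_i² (stations at z=0).
Subtracting the SEIS-03 sphere from SEIS-04 and SEIS-05: z² cancels, leaving linear equations in x and y:
-156.8 x − 123.4 y = -12806.41
-241.2 x − 82.4 y = -15855.11
Solving: x ≈ 53.508, y ≈ 35.789 km (keep extra digits for the depth step; rounded: 53.5, 35.8).
Then from the SEIS-03 sphere: z² = 54.01² − (x − 73.1)² − (y − 14.5)² with x = 53.508, y = 35.789, so z ≈ 45.607 ≈ 45.6 km.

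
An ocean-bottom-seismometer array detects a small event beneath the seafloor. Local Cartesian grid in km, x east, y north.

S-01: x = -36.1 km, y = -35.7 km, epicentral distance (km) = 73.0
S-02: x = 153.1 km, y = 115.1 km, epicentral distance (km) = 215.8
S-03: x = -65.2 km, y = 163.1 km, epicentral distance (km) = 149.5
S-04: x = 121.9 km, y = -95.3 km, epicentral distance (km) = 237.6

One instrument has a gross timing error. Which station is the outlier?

Solve using three stations at a time. Using S-01, S-03, S-04 (subtract circle equations pairwise → linear system) gives (x, y) ≈ (-88.4, 15.4).
Distances from that point to each station vs reported:
  S-01: calculated 73.1 vs reported 73.0 → residual 0.1 km
  S-02: calculated 261.3 vs reported 215.8 → residual 45.5 km
  S-03: calculated 149.5 vs reported 149.5 → residual 0.0 km
  S-04: calculated 237.6 vs reported 237.6 → residual 0.0 km
S-01, S-03, S-04 are mutually consistent (residuals ≈ 0); S-02 is off by 45.5 km.

S-02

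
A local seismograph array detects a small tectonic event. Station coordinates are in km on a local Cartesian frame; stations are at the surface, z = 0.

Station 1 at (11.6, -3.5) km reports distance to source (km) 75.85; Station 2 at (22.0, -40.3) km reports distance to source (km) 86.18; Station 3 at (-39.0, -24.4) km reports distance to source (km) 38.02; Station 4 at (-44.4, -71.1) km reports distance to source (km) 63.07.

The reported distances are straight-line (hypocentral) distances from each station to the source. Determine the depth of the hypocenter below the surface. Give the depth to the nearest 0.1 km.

Each station gives a sphere (x−x_i)² + (y−y_i)² + z² = d_i² (stations at z=0).
Subtracting the Station 1 sphere from Station 2 and Station 3: z² cancels, leaving linear equations in x and y:
20.8 x − 73.6 y = 287.51
-101.2 x − 41.8 y = 6277.25
Solving: x ≈ -54.100, y ≈ -19.195 km (keep extra digits for the depth step; rounded: -54.1, -19.2).
Then from the Station 1 sphere: z² = 75.85² − (x − 11.6)² − (y + 3.5)² with x = -54.100, y = -19.195, so z ≈ 34.502 ≈ 34.5 km.
Check against Station 4 (with the unrounded solution): distance 63.08 ≈ 63.07 km. ✓

z ≈ 34.5 km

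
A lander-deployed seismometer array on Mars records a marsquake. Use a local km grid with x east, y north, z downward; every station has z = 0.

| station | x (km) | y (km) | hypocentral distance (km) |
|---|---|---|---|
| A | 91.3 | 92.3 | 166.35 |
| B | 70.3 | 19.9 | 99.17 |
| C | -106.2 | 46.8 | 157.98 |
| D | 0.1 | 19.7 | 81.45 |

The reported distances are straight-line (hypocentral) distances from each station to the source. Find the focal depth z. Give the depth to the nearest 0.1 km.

Each station gives a sphere (x−x_i)² + (y−y_i)² + z² = d_i² (stations at z=0).
Subtracting the A sphere from B and C: z² cancels, leaving linear equations in x and y:
-42.0 x − 144.8 y = 6320.75
-395.0 x − 91.0 y = -671.66
Solving: x ≈ 12.599, y ≈ -47.306 km (keep extra digits for the depth step; rounded: 12.6, -47.3).
Then from the A sphere: z² = 166.35² − (x − 91.3)² − (y − 92.3)² with x = 12.599, y = -47.306, so z ≈ 44.594 ≈ 44.6 km.

44.6 km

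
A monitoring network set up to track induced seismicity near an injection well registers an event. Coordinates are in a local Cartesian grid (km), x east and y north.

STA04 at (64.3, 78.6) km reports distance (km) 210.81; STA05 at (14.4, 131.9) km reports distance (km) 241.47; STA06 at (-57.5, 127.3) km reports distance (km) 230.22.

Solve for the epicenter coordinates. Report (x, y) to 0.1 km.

(-43.6, -102.5)

Circle about each station: (x − 64.3)² + (y − 78.6)² = 210.81²; (x − 14.4)² + (y − 131.9)² = 241.47²; (x + 57.5)² + (y − 127.3)² = 230.22².
Subtracting pairs of circle equations eliminates x²+y² and gives linear equations (the radical axes):
-99.8 x + 106.6 y = -6574.38
-243.6 x + 97.4 y = 638.70
Solving the 2×2 system: x ≈ -43.6, y ≈ -102.5 km.
Check against STA04 (with the unrounded x, y): √((x − 64.3)²+(y − 78.6)²) = 210.80 ≈ 210.81 km. ✓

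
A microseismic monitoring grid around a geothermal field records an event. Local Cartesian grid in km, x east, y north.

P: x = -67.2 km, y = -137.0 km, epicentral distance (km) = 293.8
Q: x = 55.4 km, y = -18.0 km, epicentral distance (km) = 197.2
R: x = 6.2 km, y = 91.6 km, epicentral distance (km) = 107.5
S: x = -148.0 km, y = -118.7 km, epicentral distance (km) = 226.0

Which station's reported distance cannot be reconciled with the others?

Solve using three stations at a time. Using Q, R, S (subtract circle equations pairwise → linear system) gives (x, y) ≈ (-100.9, 102.4).
Distances from that point to each station vs reported:
  P: calculated 241.7 vs reported 293.8 → residual 52.1 km
  Q: calculated 197.3 vs reported 197.2 → residual 0.1 km
  R: calculated 107.6 vs reported 107.5 → residual 0.1 km
  S: calculated 226.1 vs reported 226.0 → residual 0.1 km
Q, R, S are mutually consistent (residuals ≈ 0); P is off by 52.1 km.

P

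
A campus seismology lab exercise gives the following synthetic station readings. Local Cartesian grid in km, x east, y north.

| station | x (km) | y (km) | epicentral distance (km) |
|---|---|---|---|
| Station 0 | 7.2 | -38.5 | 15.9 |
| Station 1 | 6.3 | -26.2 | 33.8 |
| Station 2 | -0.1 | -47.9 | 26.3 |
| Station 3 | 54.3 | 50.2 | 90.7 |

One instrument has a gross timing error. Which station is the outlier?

Station 1

Solve using three stations at a time. Using Station 0, Station 2, Station 3 (subtract circle equations pairwise → linear system) gives (x, y) ≈ (23.1, -35.0).
Distances from that point to each station vs reported:
  Station 0: calculated 16.3 vs reported 15.9 → residual 0.4 km
  Station 1: calculated 19.0 vs reported 33.8 → residual 14.8 km
  Station 2: calculated 26.5 vs reported 26.3 → residual 0.2 km
  Station 3: calculated 90.8 vs reported 90.7 → residual 0.1 km
Station 0, Station 2, Station 3 are mutually consistent (residuals ≈ 0); Station 1 is off by 14.8 km.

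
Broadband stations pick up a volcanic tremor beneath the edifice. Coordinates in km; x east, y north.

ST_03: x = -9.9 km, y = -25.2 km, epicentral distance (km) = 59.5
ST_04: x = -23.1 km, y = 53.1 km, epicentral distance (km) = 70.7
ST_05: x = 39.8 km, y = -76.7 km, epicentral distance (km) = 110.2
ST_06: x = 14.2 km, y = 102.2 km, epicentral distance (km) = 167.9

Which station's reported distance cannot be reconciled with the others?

ST_04

Solve using three stations at a time. Using ST_03, ST_05, ST_06 (subtract circle equations pairwise → linear system) gives (x, y) ≈ (-65.8, -45.4).
Distances from that point to each station vs reported:
  ST_03: calculated 59.5 vs reported 59.5 → residual 0.0 km
  ST_04: calculated 107.4 vs reported 70.7 → residual 36.7 km
  ST_05: calculated 110.2 vs reported 110.2 → residual 0.0 km
  ST_06: calculated 167.9 vs reported 167.9 → residual 0.0 km
ST_03, ST_05, ST_06 are mutually consistent (residuals ≈ 0); ST_04 is off by 36.7 km.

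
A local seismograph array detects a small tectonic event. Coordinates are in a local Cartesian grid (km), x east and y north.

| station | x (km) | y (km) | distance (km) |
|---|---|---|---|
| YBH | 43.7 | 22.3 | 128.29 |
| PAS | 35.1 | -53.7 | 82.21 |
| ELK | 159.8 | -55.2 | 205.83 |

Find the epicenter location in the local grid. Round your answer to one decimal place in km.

x ≈ -45.5 km, y ≈ -69.9 km

Circle about each station: (x − 43.7)² + (y − 22.3)² = 128.29²; (x − 35.1)² + (y + 53.7)² = 82.21²; (x − 159.8)² + (y + 55.2)² = 205.83².
Subtracting the YBH equation from the PAS and ELK equations removes the quadratic terms:
-17.2 x − 152.0 y = 11408.56
232.2 x − 155.0 y = 268.44
Solving the 2×2 system: x ≈ -45.5, y ≈ -69.9 km.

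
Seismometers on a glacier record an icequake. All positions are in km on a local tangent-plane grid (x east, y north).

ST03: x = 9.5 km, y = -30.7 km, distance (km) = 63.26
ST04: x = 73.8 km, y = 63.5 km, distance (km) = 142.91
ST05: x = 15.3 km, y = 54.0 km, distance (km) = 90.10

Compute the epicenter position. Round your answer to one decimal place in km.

-49.7 km east, -8.4 km north

Circle about each station: (x − 9.5)² + (y + 30.7)² = 63.26²; (x − 73.8)² + (y − 63.5)² = 142.91²; (x − 15.3)² + (y − 54.0)² = 90.10².
Subtracting the ST03 equation from the ST04 and ST05 equations removes the quadratic terms:
128.6 x + 188.4 y = -7975.49
11.6 x + 169.4 y = -1998.83
Solving the 2×2 system: x ≈ -49.7, y ≈ -8.4 km.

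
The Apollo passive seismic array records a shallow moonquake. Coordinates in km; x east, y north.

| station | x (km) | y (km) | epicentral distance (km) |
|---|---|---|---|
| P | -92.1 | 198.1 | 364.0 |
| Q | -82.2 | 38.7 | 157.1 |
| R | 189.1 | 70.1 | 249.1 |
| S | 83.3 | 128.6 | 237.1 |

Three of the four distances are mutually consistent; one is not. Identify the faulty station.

Solve using three stations at a time. Using Q, R, S (subtract circle equations pairwise → linear system) gives (x, y) ≈ (1.7, -93.9).
Distances from that point to each station vs reported:
  P: calculated 306.8 vs reported 364.0 → residual 57.2 km
  Q: calculated 157.0 vs reported 157.1 → residual 0.1 km
  R: calculated 249.0 vs reported 249.1 → residual 0.1 km
  S: calculated 237.0 vs reported 237.1 → residual 0.1 km
Q, R, S are mutually consistent (residuals ≈ 0); P is off by 57.2 km.

P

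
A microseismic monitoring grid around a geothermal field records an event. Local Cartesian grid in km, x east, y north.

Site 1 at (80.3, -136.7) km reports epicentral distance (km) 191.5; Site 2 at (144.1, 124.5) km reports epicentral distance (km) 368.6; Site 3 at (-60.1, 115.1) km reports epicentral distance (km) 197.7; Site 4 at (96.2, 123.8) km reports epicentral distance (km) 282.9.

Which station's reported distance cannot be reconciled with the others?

Site 2

Solve using three stations at a time. Using Site 1, Site 3, Site 4 (subtract circle equations pairwise → linear system) gives (x, y) ≈ (-101.9, -78.1).
Distances from that point to each station vs reported:
  Site 1: calculated 191.4 vs reported 191.5 → residual 0.1 km
  Site 2: calculated 318.7 vs reported 368.6 → residual 49.9 km
  Site 3: calculated 197.6 vs reported 197.7 → residual 0.1 km
  Site 4: calculated 282.9 vs reported 282.9 → residual 0.0 km
Site 1, Site 3, Site 4 are mutually consistent (residuals ≈ 0); Site 2 is off by 49.9 km.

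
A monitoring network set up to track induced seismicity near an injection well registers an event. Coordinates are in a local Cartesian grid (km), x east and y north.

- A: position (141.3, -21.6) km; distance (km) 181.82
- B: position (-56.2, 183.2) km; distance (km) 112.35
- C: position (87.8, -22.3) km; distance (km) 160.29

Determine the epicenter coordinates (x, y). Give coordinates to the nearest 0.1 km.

Circle about each station: (x − 141.3)² + (y + 21.6)² = 181.82²; (x + 56.2)² + (y − 183.2)² = 112.35²; (x − 87.8)² + (y + 22.3)² = 160.29².
Subtracting the A equation from the B and C equations removes the quadratic terms:
-395.0 x + 409.6 y = 36724.42
-107.0 x − 1.4 y = -4860.49
Solving the 2×2 system: x ≈ 43.7, y ≈ 131.8 km.

(43.7, 131.8)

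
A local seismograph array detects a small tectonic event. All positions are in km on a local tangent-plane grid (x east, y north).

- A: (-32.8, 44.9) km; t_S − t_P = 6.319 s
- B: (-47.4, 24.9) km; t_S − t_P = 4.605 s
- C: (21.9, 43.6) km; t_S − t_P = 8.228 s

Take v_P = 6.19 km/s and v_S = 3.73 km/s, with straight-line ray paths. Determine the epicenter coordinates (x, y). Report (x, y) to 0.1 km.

Distance from S−P lag: d = Δt · v_P v_S / (v_P − v_S) = Δt · (6.19·3.73)/(6.19−3.73) ≈ 9.3857·Δt.
So d_A = 59.31, d_B = 43.22, d_C = 77.23 km.
Circle about each station: (x + 32.8)² + (y − 44.9)² = 59.31²; (x + 47.4)² + (y − 24.9)² = 43.22²; (x − 21.9)² + (y − 43.6)² = 77.23².
Subtracting pairs of circle equations eliminates x²+y² and gives linear equations (the radical axes):
-29.2 x − 40.0 y = 1424.63
109.4 x − 2.6 y = -3158.08
Solving the 2×2 system: x ≈ -29.2, y ≈ -14.3 km.

(-29.2, -14.3)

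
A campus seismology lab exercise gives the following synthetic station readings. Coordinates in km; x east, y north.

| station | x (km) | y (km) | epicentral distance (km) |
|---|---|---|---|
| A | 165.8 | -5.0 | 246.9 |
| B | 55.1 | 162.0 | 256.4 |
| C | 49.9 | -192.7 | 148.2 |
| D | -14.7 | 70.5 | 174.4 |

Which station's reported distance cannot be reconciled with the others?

B

Solve using three stations at a time. Using A, C, D (subtract circle equations pairwise → linear system) gives (x, y) ≈ (-63.3, -97.0).
Distances from that point to each station vs reported:
  A: calculated 246.9 vs reported 246.9 → residual 0.0 km
  B: calculated 284.8 vs reported 256.4 → residual 28.4 km
  C: calculated 148.2 vs reported 148.2 → residual 0.0 km
  D: calculated 174.4 vs reported 174.4 → residual 0.0 km
A, C, D are mutually consistent (residuals ≈ 0); B is off by 28.4 km.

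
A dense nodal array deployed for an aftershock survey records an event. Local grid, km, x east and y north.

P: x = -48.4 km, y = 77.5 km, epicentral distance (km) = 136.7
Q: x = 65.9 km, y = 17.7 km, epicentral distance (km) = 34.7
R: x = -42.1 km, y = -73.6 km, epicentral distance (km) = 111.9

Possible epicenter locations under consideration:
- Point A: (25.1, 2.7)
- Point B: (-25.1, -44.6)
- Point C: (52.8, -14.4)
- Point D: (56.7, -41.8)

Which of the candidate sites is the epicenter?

For each candidate, compare |candidate − station| to the reported distance:
Point A: residuals P 31.8, Q 8.8, R 10.2 → max 31.8 km
Point B: residuals P 12.4, Q 75.6, R 78.3 → max 78.3 km
Point C: residuals P 0.0, Q 0.0, R 0.0 → max 0.0 km
Point D: residuals P 22.3, Q 25.5, R 8.1 → max 25.5 km
Only Point C has all residuals ≈ 0.

Point C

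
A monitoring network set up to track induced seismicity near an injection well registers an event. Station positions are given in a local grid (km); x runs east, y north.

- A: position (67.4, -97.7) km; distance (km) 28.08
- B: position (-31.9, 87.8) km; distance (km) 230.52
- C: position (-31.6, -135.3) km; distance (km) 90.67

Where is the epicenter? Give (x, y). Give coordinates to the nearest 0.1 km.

Circle about each station: (x − 67.4)² + (y + 97.7)² = 28.08²; (x + 31.9)² + (y − 87.8)² = 230.52²; (x + 31.6)² + (y + 135.3)² = 90.67².
Subtracting pairs of circle equations eliminates x²+y² and gives linear equations (the radical axes):
-198.6 x + 371.0 y = -57712.58
-198.0 x − 75.2 y = -2215.96
Solving the 2×2 system: x ≈ 58.4, y ≈ -124.3 km.

x ≈ 58.4 km, y ≈ -124.3 km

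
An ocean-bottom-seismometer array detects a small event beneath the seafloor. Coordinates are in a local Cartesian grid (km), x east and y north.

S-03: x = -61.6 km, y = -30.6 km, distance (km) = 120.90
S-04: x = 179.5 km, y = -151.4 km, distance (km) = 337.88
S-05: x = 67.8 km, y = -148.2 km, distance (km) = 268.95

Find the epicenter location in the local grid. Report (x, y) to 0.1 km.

-56.7 km east, 90.2 km north

Circle about each station: (x + 61.6)² + (y + 30.6)² = 120.90²; (x − 179.5)² + (y + 151.4)² = 337.88²; (x − 67.8)² + (y + 148.2)² = 268.95².
Subtracting pairs of circle equations eliminates x²+y² and gives linear equations (the radical axes):
482.2 x − 241.6 y = -49134.79
258.8 x − 235.2 y = -35888.13
Solving the 2×2 system: x ≈ -56.7, y ≈ 90.2 km.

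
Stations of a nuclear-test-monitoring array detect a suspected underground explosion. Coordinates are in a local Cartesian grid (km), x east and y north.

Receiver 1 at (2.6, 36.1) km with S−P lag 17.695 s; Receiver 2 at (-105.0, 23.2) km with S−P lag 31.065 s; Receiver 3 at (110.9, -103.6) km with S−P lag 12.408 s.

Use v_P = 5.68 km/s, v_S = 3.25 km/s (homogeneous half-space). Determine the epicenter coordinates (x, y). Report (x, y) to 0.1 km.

Distance from S−P lag: d = Δt · v_P v_S / (v_P − v_S) = Δt · (5.68·3.25)/(5.68−3.25) ≈ 7.5967·Δt.
So d_Receiver 1 = 134.42, d_Receiver 2 = 235.99, d_Receiver 3 = 94.26 km.
Circle about each station: (x − 2.6)² + (y − 36.1)² = 134.42²; (x + 105.0)² + (y − 23.2)² = 235.99²; (x − 110.9)² + (y + 103.6)² = 94.26².
Subtracting the Receiver 1 equation from the Receiver 2 and Receiver 3 equations removes the quadratic terms:
-215.2 x − 25.8 y = -27369.27
216.6 x − 279.4 y = 30905.59
Solving the 2×2 system: x ≈ 128.5, y ≈ -11.0 km.

(128.5, -11.0)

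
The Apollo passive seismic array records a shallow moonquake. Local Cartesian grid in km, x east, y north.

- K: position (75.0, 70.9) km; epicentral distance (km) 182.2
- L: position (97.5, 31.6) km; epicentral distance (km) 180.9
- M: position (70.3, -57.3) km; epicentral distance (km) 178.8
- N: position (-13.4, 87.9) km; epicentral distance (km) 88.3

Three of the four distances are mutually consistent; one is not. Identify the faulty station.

Solve using three stations at a time. Using L, M, N (subtract circle equations pairwise → linear system) gives (x, y) ≈ (-83.4, 34.1).
Distances from that point to each station vs reported:
  K: calculated 162.6 vs reported 182.2 → residual 19.6 km
  L: calculated 180.9 vs reported 180.9 → residual 0.0 km
  M: calculated 178.8 vs reported 178.8 → residual 0.0 km
  N: calculated 88.3 vs reported 88.3 → residual 0.0 km
L, M, N are mutually consistent (residuals ≈ 0); K is off by 19.6 km.

K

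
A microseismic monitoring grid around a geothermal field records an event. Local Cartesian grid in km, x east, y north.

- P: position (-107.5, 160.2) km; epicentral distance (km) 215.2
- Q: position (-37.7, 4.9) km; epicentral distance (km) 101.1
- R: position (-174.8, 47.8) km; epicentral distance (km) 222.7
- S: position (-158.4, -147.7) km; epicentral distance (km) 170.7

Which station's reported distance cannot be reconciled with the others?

Solve using three stations at a time. Using Q, R, S (subtract circle equations pairwise → linear system) gives (x, y) ≈ (1.5, -88.2).
Distances from that point to each station vs reported:
  P: calculated 271.2 vs reported 215.2 → residual 56.0 km
  Q: calculated 101.0 vs reported 101.1 → residual 0.1 km
  R: calculated 222.7 vs reported 222.7 → residual 0.0 km
  S: calculated 170.6 vs reported 170.7 → residual 0.1 km
Q, R, S are mutually consistent (residuals ≈ 0); P is off by 56.0 km.

P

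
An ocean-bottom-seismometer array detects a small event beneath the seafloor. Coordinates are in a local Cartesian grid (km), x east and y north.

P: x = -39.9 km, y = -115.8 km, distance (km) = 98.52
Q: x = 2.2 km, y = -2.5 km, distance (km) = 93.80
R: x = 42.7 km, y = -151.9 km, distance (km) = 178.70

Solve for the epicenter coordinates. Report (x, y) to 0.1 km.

-87.6 km east, -29.6 km north

Circle about each station: (x + 39.9)² + (y + 115.8)² = 98.52²; (x − 2.2)² + (y + 2.5)² = 93.80²; (x − 42.7)² + (y + 151.9)² = 178.70².
Subtracting pairs of circle equations eliminates x²+y² and gives linear equations (the radical axes):
84.2 x + 226.6 y = -14082.81
165.2 x − 72.2 y = -12332.25
Solving the 2×2 system: x ≈ -87.6, y ≈ -29.6 km.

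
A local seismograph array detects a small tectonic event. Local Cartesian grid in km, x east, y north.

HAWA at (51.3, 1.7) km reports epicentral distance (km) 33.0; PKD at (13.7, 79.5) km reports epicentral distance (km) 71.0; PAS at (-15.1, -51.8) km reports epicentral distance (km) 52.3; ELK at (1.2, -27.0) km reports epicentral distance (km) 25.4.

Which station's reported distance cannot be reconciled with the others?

Solve using three stations at a time. Using HAWA, PAS, ELK (subtract circle equations pairwise → linear system) gives (x, y) ≈ (25.1, -18.3).
Distances from that point to each station vs reported:
  HAWA: calculated 33.0 vs reported 33.0 → residual 0.0 km
  PKD: calculated 98.5 vs reported 71.0 → residual 27.5 km
  PAS: calculated 52.3 vs reported 52.3 → residual 0.0 km
  ELK: calculated 25.4 vs reported 25.4 → residual 0.0 km
HAWA, PAS, ELK are mutually consistent (residuals ≈ 0); PKD is off by 27.5 km.

PKD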